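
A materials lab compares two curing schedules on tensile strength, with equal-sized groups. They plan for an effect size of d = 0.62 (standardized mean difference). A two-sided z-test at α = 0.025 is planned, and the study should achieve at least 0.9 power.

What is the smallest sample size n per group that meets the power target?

Set Φ(δ − 2.241) = 0.9; then δ − 2.241 = Φ⁻¹(0.9) = 1.282, giving δ = 3.523.
(For δ > 0 the lower-tail rejection region contributes negligibly to power, so the one-term inversion is standard.)
δ = d·√(n/2) ⇒ n = 2(δ/d)² = 2 × (3.523 / 0.62)² = 64.57.
Round up to the next whole unit.

n = 65 per group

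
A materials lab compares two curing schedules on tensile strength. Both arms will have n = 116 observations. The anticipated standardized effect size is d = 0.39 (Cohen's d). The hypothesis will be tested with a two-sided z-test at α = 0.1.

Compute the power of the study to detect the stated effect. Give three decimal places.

Power ≈ 0.907

Noncentrality parameter: δ = d·√(n/2) = 0.39 × √(116/2) = 2.9702
Critical value for a two-sided test at α = 0.1: z_{α/2} = 1.645.
Power = Φ(δ − 1.645) + Φ(−δ − 1.645) = Φ(1.325) + Φ(-4.615) = 0.9075 + 0.0000 = 0.9075.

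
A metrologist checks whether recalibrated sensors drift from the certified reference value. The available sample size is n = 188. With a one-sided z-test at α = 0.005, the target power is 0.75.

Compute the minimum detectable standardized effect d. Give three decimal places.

d ≈ 0.237

Required noncentrality: δ = z_{0.005} + z_{0.25} = 2.576 + 0.674 = 3.250.
δ = d·√n ⇒ d = δ/√n = 3.250/√188 = 0.2371.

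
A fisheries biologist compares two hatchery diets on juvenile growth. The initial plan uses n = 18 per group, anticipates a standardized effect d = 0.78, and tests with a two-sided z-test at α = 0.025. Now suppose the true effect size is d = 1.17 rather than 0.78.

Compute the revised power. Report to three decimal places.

Power ≈ 0.898

With d = 1.17: δ = d·√(n/2) = 1.17 × √(18/2) = 3.5100. Critical value z_{0.0125} = 2.241.
Revised power = Φ(δ − 2.241) + Φ(−δ − 2.241) = Φ(1.269) + Φ(-5.751) = 0.8977 + 0.0000 = 0.8977.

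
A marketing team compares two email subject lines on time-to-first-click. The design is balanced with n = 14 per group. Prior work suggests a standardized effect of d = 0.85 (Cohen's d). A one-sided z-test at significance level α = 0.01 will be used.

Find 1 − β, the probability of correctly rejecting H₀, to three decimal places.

Noncentrality parameter: δ = d·√(n/2) = 0.85 × √(14/2) = 2.2489
One-sided α = 0.01 → critical value z_{0.01} = 2.326.
Power = Φ(δ − 2.326) = Φ(-0.077) = 0.4691.

Power ≈ 0.469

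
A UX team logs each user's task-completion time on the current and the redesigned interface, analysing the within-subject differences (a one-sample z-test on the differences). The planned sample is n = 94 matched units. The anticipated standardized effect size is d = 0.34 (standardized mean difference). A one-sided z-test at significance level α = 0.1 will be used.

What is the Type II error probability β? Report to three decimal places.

β ≈ 0.022

Noncentrality parameter: δ = d·√n = 0.34 × √94 = 3.2964
One-sided α = 0.1 → critical value z_{0.1} = 1.282.
Power = P(Z > 1.282 − δ) = Φ(2.015) = 0.9780.
Type II error: β = 1 − power = 1 − 0.9780 = 0.0220.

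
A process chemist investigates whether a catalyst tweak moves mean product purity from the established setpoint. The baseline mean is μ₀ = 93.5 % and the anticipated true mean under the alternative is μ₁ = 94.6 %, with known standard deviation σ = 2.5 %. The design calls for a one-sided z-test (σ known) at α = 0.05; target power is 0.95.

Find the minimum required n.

Standardized effect: d = |μ₁ − μ₀| / σ = |94.6 − 93.5| / 2.5 = 0.4400
Set Φ(δ − 1.645) = 0.95; then δ − 1.645 = Φ⁻¹(0.95) = 1.645, giving δ = 3.290.
δ = d·√n ⇒ n = (δ/d)² = (3.290 / 0.4400)² = 55.90.
Rounding up, n = 56.

n = 56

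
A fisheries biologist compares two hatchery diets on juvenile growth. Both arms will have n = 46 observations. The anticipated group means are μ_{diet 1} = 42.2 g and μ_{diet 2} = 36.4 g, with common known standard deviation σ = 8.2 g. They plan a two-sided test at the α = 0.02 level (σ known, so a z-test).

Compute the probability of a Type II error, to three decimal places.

β ≈ 0.143

Standardized effect: d = |μ_{diet 1} − μ_{diet 2}| / σ = |42.2 − 36.4| / 8.2 = 0.7073
Noncentrality parameter: δ = d·√(n/2) = 0.7073 × √(46/2) = 3.3922
Critical value for a two-sided test at α = 0.02: z_{α/2} = 2.326.
Power = Φ(δ − 2.326) + Φ(−δ − 2.326) = Φ(1.066) + Φ(-5.719) = 0.8567 + 0.0000 = 0.8567.
Type II error: β = 1 − power = 1 − 0.8567 = 0.1433.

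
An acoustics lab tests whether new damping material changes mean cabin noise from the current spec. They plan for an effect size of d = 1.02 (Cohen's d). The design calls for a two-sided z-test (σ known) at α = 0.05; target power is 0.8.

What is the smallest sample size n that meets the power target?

Set Φ(δ − 1.960) = 0.8; then δ − 1.960 = Φ⁻¹(0.8) = 0.842, giving δ = 2.802.
(For δ > 0 the lower-tail rejection region contributes negligibly to power, so the one-term inversion is standard.)
δ = d·√n ⇒ n = (δ/d)² = (2.802 / 1.02)² = 7.54.
Round up to the next whole unit.

n = 8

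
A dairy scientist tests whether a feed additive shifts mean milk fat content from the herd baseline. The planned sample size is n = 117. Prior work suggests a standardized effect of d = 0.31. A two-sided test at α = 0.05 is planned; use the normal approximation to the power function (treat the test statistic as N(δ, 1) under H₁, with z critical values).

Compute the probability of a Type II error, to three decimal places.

Noncentrality parameter: δ = d·√n = 0.31 × √117 = 3.3532
Critical value for a two-sided test at α = 0.05: z_{α/2} = 1.960.
Power = Φ(δ − 1.960) + Φ(−δ − 1.960) = Φ(1.393) + Φ(-5.313) = 0.9182 + 0.0000 = 0.9182.
Type II error: β = 1 − power = 1 − 0.9182 = 0.0818.

β ≈ 0.082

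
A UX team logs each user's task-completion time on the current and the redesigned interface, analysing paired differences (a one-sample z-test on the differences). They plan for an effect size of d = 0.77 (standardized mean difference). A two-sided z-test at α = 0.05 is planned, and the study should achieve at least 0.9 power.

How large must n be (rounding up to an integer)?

n = 18

For power 0.9 need Φ(δ − z_{0.025}) = 0.9, so δ = z_{0.025} + z_{0.10} = 1.960 + 1.282 = 3.242.
(For δ > 0 the lower-tail rejection region contributes negligibly to power, so the one-term inversion is standard.)
δ = d·√n ⇒ n = (δ/d)² = (3.242 / 0.77)² = 17.72.
Round up to the next whole unit.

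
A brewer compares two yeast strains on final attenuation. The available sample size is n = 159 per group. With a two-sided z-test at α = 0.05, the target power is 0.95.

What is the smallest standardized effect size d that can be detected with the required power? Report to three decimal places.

Required noncentrality: δ = z_{0.025} + z_{0.05} = 1.960 + 1.645 = 3.605.
(Lower-tail contribution to power is negligible for δ > 0.)
δ = d·√(n/2) ⇒ d = δ/√(n/2) = 3.605/√(159/2) = 0.4043.

d ≈ 0.404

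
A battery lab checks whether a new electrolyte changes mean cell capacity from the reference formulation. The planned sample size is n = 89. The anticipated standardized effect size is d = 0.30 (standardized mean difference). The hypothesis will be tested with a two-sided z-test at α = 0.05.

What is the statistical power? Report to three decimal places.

Power ≈ 0.808

Noncentrality parameter: δ = d·√n = 0.30 × √89 = 2.8302
Two-sided α = 0.05 → critical value z_{0.025} = 1.960.
Power = Φ(δ − 1.960) + Φ(−δ − 1.960) = Φ(0.870) + Φ(-4.790) = 0.8079 + 0.0000 = 0.8079.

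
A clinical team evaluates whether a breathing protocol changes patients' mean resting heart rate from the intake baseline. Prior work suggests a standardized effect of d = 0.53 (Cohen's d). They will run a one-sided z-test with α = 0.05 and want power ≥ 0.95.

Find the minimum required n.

For power 0.95 need Φ(δ − z_{0.05}) = 0.95, so δ = z_{0.05} + z_{0.05} = 1.645 + 1.645 = 3.290.
δ = d·√n ⇒ n = (δ/d)² = (3.290 / 0.53)² = 38.53.
Rounding up, n = 39.

n = 39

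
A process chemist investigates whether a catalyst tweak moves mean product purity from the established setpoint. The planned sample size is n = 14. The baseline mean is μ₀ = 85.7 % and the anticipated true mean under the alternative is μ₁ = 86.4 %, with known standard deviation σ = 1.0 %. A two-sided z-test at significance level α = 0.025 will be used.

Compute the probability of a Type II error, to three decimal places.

Standardized effect: d = |μ₁ − μ₀| / σ = |86.4 − 85.7| / 1.0 = 0.7000
Noncentrality parameter: δ = d·√n = 0.7000 × √14 = 2.6192
Two-sided α = 0.025 → critical value z_{0.0125} = 2.241.
Power = Φ(δ − 2.241) + Φ(−δ − 2.241) = Φ(0.378) + Φ(-4.861) = 0.6472 + 0.0000 = 0.6472.
Type II error: β = 1 − power = 1 − 0.6472 = 0.3528.

β ≈ 0.353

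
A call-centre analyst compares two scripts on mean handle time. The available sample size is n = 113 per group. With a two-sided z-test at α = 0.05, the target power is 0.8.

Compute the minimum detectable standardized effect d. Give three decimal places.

Required noncentrality: δ = z_{0.025} + z_{0.20} = 1.960 + 0.842 = 2.802.
(Lower-tail contribution to power is negligible for δ > 0.)
δ = d·√(n/2) ⇒ d = δ/√(n/2) = 2.802/√(113/2) = 0.3727.

d ≈ 0.373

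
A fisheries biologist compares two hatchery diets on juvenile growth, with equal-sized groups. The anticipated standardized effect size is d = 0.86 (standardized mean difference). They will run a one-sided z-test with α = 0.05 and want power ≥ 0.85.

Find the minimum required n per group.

For power 0.85 need Φ(δ − z_{0.05}) = 0.85, so δ = z_{0.05} + z_{0.15} = 1.645 + 1.036 = 2.681.
δ = d·√(n/2) ⇒ n = 2(δ/d)² = 2 × (2.681 / 0.86)² = 19.44.
Round up to the next whole unit.

n = 20 per group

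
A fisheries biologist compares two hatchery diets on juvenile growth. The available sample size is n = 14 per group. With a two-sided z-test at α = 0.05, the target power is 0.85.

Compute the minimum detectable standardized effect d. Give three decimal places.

d ≈ 1.133

Required noncentrality: δ = z_{0.025} + z_{0.15} = 1.960 + 1.036 = 2.996.
(Lower-tail contribution to power is negligible for δ > 0.)
δ = d·√(n/2) ⇒ d = δ/√(n/2) = 2.996/√(14/2) = 1.1325.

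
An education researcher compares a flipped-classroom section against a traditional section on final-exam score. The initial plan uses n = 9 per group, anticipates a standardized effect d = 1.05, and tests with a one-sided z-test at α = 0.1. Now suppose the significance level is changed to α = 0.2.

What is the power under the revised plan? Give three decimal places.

δ = d·√(n/2) = 1.05 × √(9/2) = 2.2274 (unchanged). New critical value: z_{0.2} = 0.842.
Revised power = P(Z > 0.842 − δ) = Φ(1.386) = 0.9171.

Power ≈ 0.917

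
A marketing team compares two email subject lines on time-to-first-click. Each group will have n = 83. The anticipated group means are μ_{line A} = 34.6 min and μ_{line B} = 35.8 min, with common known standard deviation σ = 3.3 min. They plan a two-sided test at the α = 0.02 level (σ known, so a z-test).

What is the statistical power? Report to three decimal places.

Standardized effect: d = |μ_{line A} − μ_{line B}| / σ = |34.6 − 35.8| / 3.3 = 0.3636
Noncentrality parameter: δ = d·√(n/2) = 0.3636 × √(83/2) = 2.3426
Two-sided α = 0.02 → critical value z_{0.01} = 2.326.
Power = Φ(δ − 2.326) + Φ(−δ − 2.326) = Φ(0.016) + Φ(-4.669) = 0.5065 + 0.0000 = 0.5065.

Power ≈ 0.506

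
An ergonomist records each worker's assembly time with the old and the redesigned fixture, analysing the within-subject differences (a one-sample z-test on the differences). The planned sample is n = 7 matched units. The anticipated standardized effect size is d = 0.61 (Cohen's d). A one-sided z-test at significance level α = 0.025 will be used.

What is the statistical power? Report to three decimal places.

Noncentrality parameter: δ = d·√n = 0.61 × √7 = 1.6139
Critical value for a one-sided test at α = 0.025: z_α = 1.960.
Power = P(Z > 1.960 − δ) = Φ(-0.346) = 0.3647.

Power ≈ 0.365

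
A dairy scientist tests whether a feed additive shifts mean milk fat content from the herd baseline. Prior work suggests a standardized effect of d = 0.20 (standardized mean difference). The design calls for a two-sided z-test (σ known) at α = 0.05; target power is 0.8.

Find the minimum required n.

n = 197

For power 0.8 need Φ(δ − z_{0.025}) = 0.8, so δ = z_{0.025} + z_{0.20} = 1.960 + 0.842 = 2.802.
(The Φ(−δ − z_{α/2}) term is vanishingly small for δ > 0 and is dropped in the standard sample-size formula.)
δ = d·√n ⇒ n = (δ/d)² = (2.802 / 0.20)² = 196.22.
Rounding up, n = 197.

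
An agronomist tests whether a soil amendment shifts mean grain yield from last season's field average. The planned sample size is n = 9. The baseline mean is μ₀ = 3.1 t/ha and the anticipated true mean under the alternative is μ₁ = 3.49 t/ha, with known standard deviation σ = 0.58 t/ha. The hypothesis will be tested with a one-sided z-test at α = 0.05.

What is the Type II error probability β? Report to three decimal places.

Standardized effect: d = |μ₁ − μ₀| / σ = |3.49 − 3.1| / 0.58 = 0.6724
Noncentrality parameter: δ = d·√n = 0.6724 × √9 = 2.0172
Critical value for a one-sided test at α = 0.05: z_α = 1.645.
Power = Φ(δ − 1.645) = Φ(0.372) = 0.6452.
Type II error: β = 1 − power = 1 − 0.6452 = 0.3548.

β ≈ 0.355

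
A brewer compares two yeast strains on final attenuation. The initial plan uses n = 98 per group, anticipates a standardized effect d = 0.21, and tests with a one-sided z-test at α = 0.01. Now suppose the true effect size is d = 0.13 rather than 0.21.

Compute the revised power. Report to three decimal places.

Power ≈ 0.078

With d = 0.13: δ = d·√(n/2) = 0.13 × √(98/2) = 0.9100. Critical value z_{0.01} = 2.326.
Revised power = Φ(δ − 2.326) = Φ(-1.416) = 0.0783.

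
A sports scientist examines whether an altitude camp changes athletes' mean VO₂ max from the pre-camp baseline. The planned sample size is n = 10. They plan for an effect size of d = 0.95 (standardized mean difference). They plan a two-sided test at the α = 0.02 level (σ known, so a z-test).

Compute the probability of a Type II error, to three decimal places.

Noncentrality parameter: δ = d·√n = 0.95 × √10 = 3.0042
Two-sided α = 0.02 → critical value z_{0.01} = 2.326.
Power = Φ(δ − 2.326) + Φ(−δ − 2.326) = Φ(0.678) + Φ(-5.331) = 0.7511 + 0.0000 = 0.7511.
Type II error: β = 1 − power = 1 − 0.7511 = 0.2489.

β ≈ 0.249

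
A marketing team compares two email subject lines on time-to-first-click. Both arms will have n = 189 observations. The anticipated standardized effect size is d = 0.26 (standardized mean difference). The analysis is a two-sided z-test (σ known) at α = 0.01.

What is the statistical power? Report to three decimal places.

Power ≈ 0.481

Noncentrality parameter: δ = d·√(n/2) = 0.26 × √(189/2) = 2.5275
Critical value for a two-sided test at α = 0.01: z_{α/2} = 2.576.
Power = Φ(δ − 2.576) + Φ(−δ − 2.576) = Φ(-0.048) + Φ(-5.103) = 0.4807 + 0.0000 = 0.4807.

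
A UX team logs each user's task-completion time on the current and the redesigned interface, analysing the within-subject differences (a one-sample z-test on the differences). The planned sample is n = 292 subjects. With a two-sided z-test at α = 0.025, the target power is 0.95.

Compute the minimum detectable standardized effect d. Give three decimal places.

Required noncentrality: δ = z_{0.0125} + z_{0.05} = 2.241 + 1.645 = 3.886.
(The second rejection-region term Φ(−δ − z_{α/2}) is negligible and dropped.)
δ = d·√n ⇒ d = δ/√n = 3.886/√292 = 0.2274.

d ≈ 0.227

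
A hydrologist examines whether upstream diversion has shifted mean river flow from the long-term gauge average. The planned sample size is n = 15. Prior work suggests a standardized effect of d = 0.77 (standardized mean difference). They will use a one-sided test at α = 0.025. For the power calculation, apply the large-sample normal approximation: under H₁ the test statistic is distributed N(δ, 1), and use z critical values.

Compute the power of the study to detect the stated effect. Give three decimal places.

Noncentrality parameter: δ = d·√n = 0.77 × √15 = 2.9822
One-sided α = 0.025 → critical value z_{0.025} = 1.960.
Power = Φ(δ − 1.960) = Φ(1.022) = 0.8467.

Power ≈ 0.847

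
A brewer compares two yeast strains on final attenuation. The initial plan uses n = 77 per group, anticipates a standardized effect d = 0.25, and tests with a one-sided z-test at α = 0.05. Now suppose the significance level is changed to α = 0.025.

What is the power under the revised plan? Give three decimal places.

δ = d·√(n/2) = 0.25 × √(77/2) = 1.5512 (unchanged). New critical value: z_{0.025} = 1.960.
Revised power = P(Z > 1.960 − δ) = Φ(-0.409) = 0.3414.

Power ≈ 0.341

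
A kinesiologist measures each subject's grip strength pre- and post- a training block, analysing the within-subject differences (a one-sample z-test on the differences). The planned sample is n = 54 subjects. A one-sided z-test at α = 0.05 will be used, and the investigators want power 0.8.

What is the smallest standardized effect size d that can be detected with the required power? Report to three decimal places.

Required noncentrality: δ = z_{0.05} + z_{0.20} = 1.645 + 0.842 = 2.486.
δ = d·√n ⇒ d = δ/√n = 2.486/√54 = 0.3384.

d ≈ 0.338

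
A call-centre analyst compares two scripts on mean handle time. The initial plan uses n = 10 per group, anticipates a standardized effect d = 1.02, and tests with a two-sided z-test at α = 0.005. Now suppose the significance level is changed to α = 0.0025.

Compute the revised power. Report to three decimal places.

Power ≈ 0.229

δ = d·√(n/2) = 1.02 × √(10/2) = 2.2808 (unchanged). New critical value: z_{0.0013} = 3.023.
Revised power = Φ(δ − 3.023) + Φ(−δ − 3.023) = Φ(-0.743) + Φ(-5.304) = 0.2289 + 0.0000 = 0.2289.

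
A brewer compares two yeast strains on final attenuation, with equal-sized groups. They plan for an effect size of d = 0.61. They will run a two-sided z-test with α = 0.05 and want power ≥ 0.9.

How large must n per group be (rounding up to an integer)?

Set Φ(δ − 1.960) = 0.9; then δ − 1.960 = Φ⁻¹(0.9) = 1.282, giving δ = 3.242.
(Ignoring the negligible lower-tail rejection probability gives the usual closed-form inversion.)
δ = d·√(n/2) ⇒ n = 2(δ/d)² = 2 × (3.242 / 0.61)² = 56.48.
Round up to the next whole unit.

n = 57 per group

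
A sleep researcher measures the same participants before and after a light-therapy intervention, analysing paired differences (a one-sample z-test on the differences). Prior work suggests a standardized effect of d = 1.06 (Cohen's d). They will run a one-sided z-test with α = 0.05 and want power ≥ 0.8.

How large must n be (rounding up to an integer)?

Set Φ(δ − 1.645) = 0.8; then δ − 1.645 = Φ⁻¹(0.8) = 0.842, giving δ = 2.486.
δ = d·√n ⇒ n = (δ/d)² = (2.486 / 1.06)² = 5.50.
Rounding up, n = 6.

n = 6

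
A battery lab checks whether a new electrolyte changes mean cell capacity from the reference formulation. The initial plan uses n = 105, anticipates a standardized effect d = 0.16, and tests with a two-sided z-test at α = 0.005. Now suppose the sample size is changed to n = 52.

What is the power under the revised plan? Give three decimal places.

With n = 52: δ = d·√n = 0.16 × √52 = 1.1538. Critical value z_{0.0025} = 2.807.
Revised power = Φ(δ − 2.807) + Φ(−δ − 2.807) = Φ(-1.653) + Φ(-3.961) = 0.0491 + 0.0000 = 0.0492.

Power ≈ 0.049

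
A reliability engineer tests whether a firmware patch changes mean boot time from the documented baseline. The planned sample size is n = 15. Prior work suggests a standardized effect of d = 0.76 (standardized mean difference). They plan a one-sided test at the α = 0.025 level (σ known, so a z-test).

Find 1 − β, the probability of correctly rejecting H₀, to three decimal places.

Noncentrality parameter: δ = d·√n = 0.76 × √15 = 2.9435
One-sided α = 0.025 → critical value z_{0.025} = 1.960.
Power = P(Z > 1.960 − δ) = Φ(0.984) = 0.8373.

Power ≈ 0.837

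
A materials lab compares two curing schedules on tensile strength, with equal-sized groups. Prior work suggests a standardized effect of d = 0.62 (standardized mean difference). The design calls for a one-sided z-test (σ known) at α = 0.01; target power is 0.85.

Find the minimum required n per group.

n = 59 per group

Set Φ(δ − 2.326) = 0.85; then δ − 2.326 = Φ⁻¹(0.85) = 1.036, giving δ = 3.363.
δ = d·√(n/2) ⇒ n = 2(δ/d)² = 2 × (3.363 / 0.62)² = 58.84.
Round up to the next whole unit.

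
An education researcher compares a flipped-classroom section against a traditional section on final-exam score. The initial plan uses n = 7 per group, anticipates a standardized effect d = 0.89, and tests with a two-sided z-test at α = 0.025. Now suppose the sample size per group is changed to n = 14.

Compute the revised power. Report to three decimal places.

Power ≈ 0.545

With n = 14 per group: δ = d·√(n/2) = 0.89 × √(14/2) = 2.3547. Critical value z_{0.0125} = 2.241.
Revised power = Φ(δ − 2.241) + Φ(−δ − 2.241) = Φ(0.113) + Φ(-4.596) = 0.5451 + 0.0000 = 0.5451.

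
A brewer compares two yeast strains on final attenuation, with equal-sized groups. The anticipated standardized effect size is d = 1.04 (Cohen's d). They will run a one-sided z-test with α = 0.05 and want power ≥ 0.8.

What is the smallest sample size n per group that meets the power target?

Set Φ(δ − 1.645) = 0.8; then δ − 1.645 = Φ⁻¹(0.8) = 0.842, giving δ = 2.486.
δ = d·√(n/2) ⇒ n = 2(δ/d)² = 2 × (2.486 / 1.04)² = 11.43.
Rounding up, n = 12 per group.

n = 12 per group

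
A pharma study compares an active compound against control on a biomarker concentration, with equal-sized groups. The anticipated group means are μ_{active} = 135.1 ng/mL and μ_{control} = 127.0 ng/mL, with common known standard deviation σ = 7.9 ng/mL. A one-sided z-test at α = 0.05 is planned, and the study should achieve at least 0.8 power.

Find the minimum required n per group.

n = 12 per group

Standardized effect: d = |μ_{active} − μ_{control}| / σ = |135.1 − 127.0| / 7.9 = 1.0253
For power 0.8 need Φ(δ − z_{0.05}) = 0.8, so δ = z_{0.05} + z_{0.20} = 1.645 + 0.842 = 2.486.
δ = d·√(n/2) ⇒ n = 2(δ/d)² = 2 × (2.486 / 1.0253)² = 11.76.
Rounding up, n = 12 per group.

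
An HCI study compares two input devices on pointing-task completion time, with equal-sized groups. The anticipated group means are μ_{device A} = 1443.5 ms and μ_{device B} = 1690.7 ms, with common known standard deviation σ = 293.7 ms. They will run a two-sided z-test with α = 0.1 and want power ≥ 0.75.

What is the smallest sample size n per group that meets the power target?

n = 16 per group

Standardized effect: d = |μ_{device A} − μ_{device B}| / σ = |1443.5 − 1690.7| / 293.7 = 0.8417
Set Φ(δ − 1.645) = 0.75; then δ − 1.645 = Φ⁻¹(0.75) = 0.674, giving δ = 2.319.
(The Φ(−δ − z_{α/2}) term is vanishingly small for δ > 0 and is dropped in the standard sample-size formula.)
δ = d·√(n/2) ⇒ n = 2(δ/d)² = 2 × (2.319 / 0.8417)² = 15.19.
Rounding up, n = 16 per group.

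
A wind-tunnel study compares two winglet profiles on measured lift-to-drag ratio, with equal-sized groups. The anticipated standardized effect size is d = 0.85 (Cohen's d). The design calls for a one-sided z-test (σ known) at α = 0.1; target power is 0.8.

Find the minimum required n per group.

n = 13 per group

For power 0.8 need Φ(δ − z_{0.1}) = 0.8, so δ = z_{0.1} + z_{0.20} = 1.282 + 0.842 = 2.123.
δ = d·√(n/2) ⇒ n = 2(δ/d)² = 2 × (2.123 / 0.85)² = 12.48.
Round up to the next whole unit.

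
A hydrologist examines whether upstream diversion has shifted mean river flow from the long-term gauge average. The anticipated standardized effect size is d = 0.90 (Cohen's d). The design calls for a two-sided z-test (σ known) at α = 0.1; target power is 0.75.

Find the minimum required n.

n = 7

Set Φ(δ − 1.645) = 0.75; then δ − 1.645 = Φ⁻¹(0.75) = 0.674, giving δ = 2.319.
(Ignoring the negligible lower-tail rejection probability gives the usual closed-form inversion.)
δ = d·√n ⇒ n = (δ/d)² = (2.319 / 0.90)² = 6.64.
Rounding up, n = 7.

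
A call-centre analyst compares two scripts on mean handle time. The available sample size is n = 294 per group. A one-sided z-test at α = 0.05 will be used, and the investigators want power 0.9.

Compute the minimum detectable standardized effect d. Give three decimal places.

d ≈ 0.241

Required noncentrality: δ = z_{0.05} + z_{0.10} = 1.645 + 1.282 = 2.926.
δ = d·√(n/2) ⇒ d = δ/√(n/2) = 2.926/√(294/2) = 0.2414.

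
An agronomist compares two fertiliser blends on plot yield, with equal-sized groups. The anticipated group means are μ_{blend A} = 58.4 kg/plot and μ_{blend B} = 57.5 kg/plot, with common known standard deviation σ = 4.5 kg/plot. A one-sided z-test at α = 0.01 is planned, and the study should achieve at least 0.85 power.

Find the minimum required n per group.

Standardized effect: d = |μ_{blend A} − μ_{blend B}| / σ = |58.4 − 57.5| / 4.5 = 0.2000
For power 0.85 need Φ(δ − z_{0.01}) = 0.85, so δ = z_{0.01} + z_{0.15} = 2.326 + 1.036 = 3.363.
δ = d·√(n/2) ⇒ n = 2(δ/d)² = 2 × (3.363 / 0.2000)² = 565.41.
Round up to the next whole unit.

n = 566 per group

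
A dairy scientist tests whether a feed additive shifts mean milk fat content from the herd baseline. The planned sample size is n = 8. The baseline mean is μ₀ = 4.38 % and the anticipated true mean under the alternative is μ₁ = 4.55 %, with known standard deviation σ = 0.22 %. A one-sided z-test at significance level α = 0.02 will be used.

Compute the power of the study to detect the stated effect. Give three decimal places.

Standardized effect: d = |μ₁ − μ₀| / σ = |4.55 − 4.38| / 0.22 = 0.7727
Noncentrality parameter: δ = d·√n = 0.7727 × √8 = 2.1856
One-sided α = 0.02 → critical value z_{0.02} = 2.054.
Power = P(Z > 2.054 − δ) = Φ(0.132) = 0.5525.

Power ≈ 0.552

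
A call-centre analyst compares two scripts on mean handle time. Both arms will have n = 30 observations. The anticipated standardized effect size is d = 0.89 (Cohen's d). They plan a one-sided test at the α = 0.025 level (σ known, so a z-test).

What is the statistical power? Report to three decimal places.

Noncentrality parameter: δ = d·√(n/2) = 0.89 × √(30/2) = 3.4470
One-sided α = 0.025 → critical value z_{0.025} = 1.960.
Power = P(Z > 1.960 − δ) = Φ(1.487) = 0.9315.

Power ≈ 0.931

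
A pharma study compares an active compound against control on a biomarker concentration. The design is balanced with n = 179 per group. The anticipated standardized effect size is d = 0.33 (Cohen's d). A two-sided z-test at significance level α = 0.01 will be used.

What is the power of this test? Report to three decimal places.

Noncentrality parameter: δ = d·√(n/2) = 0.33 × √(179/2) = 3.1219
Two-sided α = 0.01 → critical value z_{0.005} = 2.576.
Power = Φ(δ − 2.576) + Φ(−δ − 2.576) = Φ(0.546) + Φ(-5.698) = 0.7075 + 0.0000 = 0.7075.

Power ≈ 0.708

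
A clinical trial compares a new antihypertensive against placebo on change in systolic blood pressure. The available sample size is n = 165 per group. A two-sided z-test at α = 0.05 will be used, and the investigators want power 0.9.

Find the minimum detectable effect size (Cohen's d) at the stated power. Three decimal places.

d ≈ 0.357

Required noncentrality: δ = z_{0.025} + z_{0.10} = 1.960 + 1.282 = 3.242.
(The second rejection-region term Φ(−δ − z_{α/2}) is negligible and dropped.)
δ = d·√(n/2) ⇒ d = δ/√(n/2) = 3.242/√(165/2) = 0.3569.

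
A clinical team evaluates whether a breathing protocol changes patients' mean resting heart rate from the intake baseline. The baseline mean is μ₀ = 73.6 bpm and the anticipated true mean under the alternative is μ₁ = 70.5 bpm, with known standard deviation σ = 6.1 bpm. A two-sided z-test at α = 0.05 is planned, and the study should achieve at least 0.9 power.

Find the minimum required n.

Standardized effect: d = |μ₁ − μ₀| / σ = |70.5 − 73.6| / 6.1 = 0.5082
Set Φ(δ − 1.960) = 0.9; then δ − 1.960 = Φ⁻¹(0.9) = 1.282, giving δ = 3.242.
(The Φ(−δ − z_{α/2}) term is vanishingly small for δ > 0 and is dropped in the standard sample-size formula.)
δ = d·√n ⇒ n = (δ/d)² = (3.242 / 0.5082)² = 40.68.
Round up to the next whole unit.

n = 41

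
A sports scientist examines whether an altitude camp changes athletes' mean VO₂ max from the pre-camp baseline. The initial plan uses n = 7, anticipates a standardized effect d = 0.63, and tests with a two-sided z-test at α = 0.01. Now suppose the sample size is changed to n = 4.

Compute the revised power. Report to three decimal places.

Power ≈ 0.094

With n = 4: δ = d·√n = 0.63 × √4 = 1.2600. Critical value z_{0.005} = 2.576.
Revised power = Φ(δ − 2.576) + Φ(−δ − 2.576) = Φ(-1.316) + Φ(-3.836) = 0.0941 + 0.0001 = 0.0942.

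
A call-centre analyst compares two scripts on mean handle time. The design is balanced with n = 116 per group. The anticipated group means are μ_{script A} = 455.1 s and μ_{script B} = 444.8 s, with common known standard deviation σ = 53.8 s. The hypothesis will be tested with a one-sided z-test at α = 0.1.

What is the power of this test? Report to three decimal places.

Standardized effect: d = |μ_{script A} − μ_{script B}| / σ = |455.1 − 444.8| / 53.8 = 0.1914
Noncentrality parameter: δ = d·√(n/2) = 0.1914 × √(116/2) = 1.4580
One-sided α = 0.1 → critical value z_{0.1} = 1.282.
Power = Φ(δ − 1.282) = Φ(0.176) = 0.5700.

Power ≈ 0.570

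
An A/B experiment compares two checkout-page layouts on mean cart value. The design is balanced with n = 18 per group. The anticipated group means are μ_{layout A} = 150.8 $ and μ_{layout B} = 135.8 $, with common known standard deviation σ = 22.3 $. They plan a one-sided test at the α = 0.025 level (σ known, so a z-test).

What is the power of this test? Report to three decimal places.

Standardized effect: d = |μ_{layout A} − μ_{layout B}| / σ = |150.8 − 135.8| / 22.3 = 0.6726
Noncentrality parameter: δ = d·√(n/2) = 0.6726 × √(18/2) = 2.0179
One-sided α = 0.025 → critical value z_{0.025} = 1.960.
Power = P(Z > 1.960 − δ) = Φ(0.058) = 0.5231.

Power ≈ 0.523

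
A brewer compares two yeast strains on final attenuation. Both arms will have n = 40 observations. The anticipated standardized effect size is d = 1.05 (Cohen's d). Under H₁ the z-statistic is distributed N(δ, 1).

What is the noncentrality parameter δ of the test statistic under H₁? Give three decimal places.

δ ≈ 4.696

δ = d·√(n/2) = 1.05 × √(40/2) = 4.6957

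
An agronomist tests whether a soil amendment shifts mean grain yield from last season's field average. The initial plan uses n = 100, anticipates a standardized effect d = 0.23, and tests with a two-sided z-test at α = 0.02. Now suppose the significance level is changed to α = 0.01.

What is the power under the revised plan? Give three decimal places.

δ = d·√n = 0.23 × √100 = 2.3000 (unchanged). New critical value: z_{0.005} = 2.576.
Revised power = Φ(δ − 2.576) + Φ(−δ − 2.576) = Φ(-0.276) + Φ(-4.876) = 0.3913 + 0.0000 = 0.3913.

Power ≈ 0.391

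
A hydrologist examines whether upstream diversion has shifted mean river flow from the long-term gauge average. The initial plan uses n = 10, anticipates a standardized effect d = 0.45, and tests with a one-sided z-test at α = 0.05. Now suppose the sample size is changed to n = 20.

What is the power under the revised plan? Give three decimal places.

With n = 20: δ = d·√n = 0.45 × √20 = 2.0125. Critical value z_{0.05} = 1.645.
Revised power = P(Z > 1.645 − δ) = Φ(0.368) = 0.6434.

Power ≈ 0.643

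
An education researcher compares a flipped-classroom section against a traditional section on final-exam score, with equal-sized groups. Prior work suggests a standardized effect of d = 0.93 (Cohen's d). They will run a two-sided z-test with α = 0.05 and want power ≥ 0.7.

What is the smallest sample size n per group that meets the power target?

n = 15 per group

For power 0.7 need Φ(δ − z_{0.025}) = 0.7, so δ = z_{0.025} + z_{0.30} = 1.960 + 0.524 = 2.484.
(The Φ(−δ − z_{α/2}) term is vanishingly small for δ > 0 and is dropped in the standard sample-size formula.)
δ = d·√(n/2) ⇒ n = 2(δ/d)² = 2 × (2.484 / 0.93)² = 14.27.
Round up to the next whole unit.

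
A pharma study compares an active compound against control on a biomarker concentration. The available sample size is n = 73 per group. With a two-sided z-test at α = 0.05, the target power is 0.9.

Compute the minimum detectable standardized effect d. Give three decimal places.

d ≈ 0.537

Required noncentrality: δ = z_{0.025} + z_{0.10} = 1.960 + 1.282 = 3.242.
(Lower-tail contribution to power is negligible for δ > 0.)
δ = d·√(n/2) ⇒ d = δ/√(n/2) = 3.242/√(73/2) = 0.5365.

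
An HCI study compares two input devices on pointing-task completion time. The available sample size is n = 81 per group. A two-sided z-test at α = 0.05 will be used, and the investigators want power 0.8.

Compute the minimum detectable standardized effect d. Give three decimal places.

Required noncentrality: δ = z_{0.025} + z_{0.20} = 1.960 + 0.842 = 2.802.
(The second rejection-region term Φ(−δ − z_{α/2}) is negligible and dropped.)
δ = d·√(n/2) ⇒ d = δ/√(n/2) = 2.802/√(81/2) = 0.4402.

d ≈ 0.440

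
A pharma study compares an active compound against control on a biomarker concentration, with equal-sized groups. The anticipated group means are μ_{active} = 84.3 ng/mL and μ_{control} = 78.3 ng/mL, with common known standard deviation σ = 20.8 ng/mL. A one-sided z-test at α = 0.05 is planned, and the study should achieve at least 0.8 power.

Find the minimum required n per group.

n = 149 per group

Standardized effect: d = |μ_{active} − μ_{control}| / σ = |84.3 − 78.3| / 20.8 = 0.2885
Set Φ(δ − 1.645) = 0.8; then δ − 1.645 = Φ⁻¹(0.8) = 0.842, giving δ = 2.486.
δ = d·√(n/2) ⇒ n = 2(δ/d)² = 2 × (2.486 / 0.2885)² = 148.60.
Round up to the next whole unit.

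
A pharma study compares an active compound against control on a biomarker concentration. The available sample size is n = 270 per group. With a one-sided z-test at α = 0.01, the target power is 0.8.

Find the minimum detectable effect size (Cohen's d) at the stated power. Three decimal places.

Required noncentrality: δ = z_{0.01} + z_{0.20} = 2.326 + 0.842 = 3.168.
δ = d·√(n/2) ⇒ d = δ/√(n/2) = 3.168/√(270/2) = 0.2727.

d ≈ 0.273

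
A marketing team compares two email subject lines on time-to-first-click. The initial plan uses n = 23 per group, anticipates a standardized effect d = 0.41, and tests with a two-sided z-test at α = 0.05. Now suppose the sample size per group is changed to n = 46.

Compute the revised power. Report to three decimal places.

Power ≈ 0.503

With n = 46 per group: δ = d·√(n/2) = 0.41 × √(46/2) = 1.9663. Critical value z_{0.025} = 1.960.
Revised power = Φ(δ − 1.960) + Φ(−δ − 1.960) = Φ(0.006) + Φ(-3.926) = 0.5025 + 0.0000 = 0.5026.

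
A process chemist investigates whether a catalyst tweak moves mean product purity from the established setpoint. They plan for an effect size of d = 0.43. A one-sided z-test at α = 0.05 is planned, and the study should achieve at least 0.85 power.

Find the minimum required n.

For power 0.85 need Φ(δ − z_{0.05}) = 0.85, so δ = z_{0.05} + z_{0.15} = 1.645 + 1.036 = 2.681.
δ = d·√n ⇒ n = (δ/d)² = (2.681 / 0.43)² = 38.88.
Round up to the next whole unit.

n = 39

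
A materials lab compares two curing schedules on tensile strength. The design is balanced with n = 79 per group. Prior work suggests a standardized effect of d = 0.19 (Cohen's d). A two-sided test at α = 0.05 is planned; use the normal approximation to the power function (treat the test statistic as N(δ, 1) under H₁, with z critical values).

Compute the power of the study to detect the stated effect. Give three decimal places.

Noncentrality parameter: λ = d·√(n/2) = 0.19 × √(79/2) = 1.1941
Two-sided α = 0.05 → critical value z_{0.025} = 1.960.
Power = Φ(λ − 1.960) + Φ(−λ − 1.960) = Φ(-0.766) + Φ(-3.154) = 0.2219 + 0.0008 = 0.2227.

Power ≈ 0.223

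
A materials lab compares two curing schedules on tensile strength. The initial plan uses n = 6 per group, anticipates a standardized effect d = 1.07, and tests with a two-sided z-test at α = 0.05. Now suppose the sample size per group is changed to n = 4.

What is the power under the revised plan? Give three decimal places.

Power ≈ 0.328

With n = 4 per group: δ = d·√(n/2) = 1.07 × √(4/2) = 1.5132. Critical value z_{0.025} = 1.960.
Revised power = Φ(δ − 1.960) + Φ(−δ − 1.960) = Φ(-0.447) + Φ(-3.473) = 0.3275 + 0.0003 = 0.3278.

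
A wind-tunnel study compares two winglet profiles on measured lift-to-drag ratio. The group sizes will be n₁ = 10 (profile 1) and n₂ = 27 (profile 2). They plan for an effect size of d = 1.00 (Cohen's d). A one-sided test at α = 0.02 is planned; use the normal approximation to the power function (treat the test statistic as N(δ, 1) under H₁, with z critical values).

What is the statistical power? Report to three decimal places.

Power ≈ 0.741

Noncentrality parameter: λ = d / √(1/n₁ + 1/n₂) = 1.00 / √(1/10 + 1/27) = 2.7014
One-sided α = 0.02 → critical value z_{0.02} = 2.054.
Power = P(Z > 2.054 − λ) = Φ(0.648) = 0.7414.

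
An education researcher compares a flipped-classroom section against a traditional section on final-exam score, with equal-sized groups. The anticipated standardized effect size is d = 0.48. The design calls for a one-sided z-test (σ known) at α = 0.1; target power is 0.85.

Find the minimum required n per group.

n = 47 per group

Set Φ(δ − 1.282) = 0.85; then δ − 1.282 = Φ⁻¹(0.85) = 1.036, giving δ = 2.318.
δ = d·√(n/2) ⇒ n = 2(δ/d)² = 2 × (2.318 / 0.48)² = 46.64.
Round up to the next whole unit.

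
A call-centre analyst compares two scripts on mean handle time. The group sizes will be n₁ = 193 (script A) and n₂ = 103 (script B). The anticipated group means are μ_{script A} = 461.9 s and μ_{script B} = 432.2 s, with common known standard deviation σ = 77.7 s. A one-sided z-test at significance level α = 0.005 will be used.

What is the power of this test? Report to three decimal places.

Standardized effect: d = |μ_{script A} − μ_{script B}| / σ = |461.9 − 432.2| / 77.7 = 0.3822
Noncentrality parameter: δ = d / √(1/n₁ + 1/n₂) = 0.3822 / √(1/193 + 1/103) = 3.1325
One-sided α = 0.005 → critical value z_{0.005} = 2.576.
Power = P(Z > 2.576 − δ) = Φ(0.557) = 0.7111.

Power ≈ 0.711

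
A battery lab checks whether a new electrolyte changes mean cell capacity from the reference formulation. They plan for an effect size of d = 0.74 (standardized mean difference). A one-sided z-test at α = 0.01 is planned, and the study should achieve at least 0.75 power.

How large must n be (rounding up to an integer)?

For power 0.75 need Φ(δ − z_{0.01}) = 0.75, so δ = z_{0.01} + z_{0.25} = 2.326 + 0.674 = 3.001.
δ = d·√n ⇒ n = (δ/d)² = (3.001 / 0.74)² = 16.44.
Round up to the next whole unit.

n = 17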